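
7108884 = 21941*324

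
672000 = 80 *8400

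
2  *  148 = 296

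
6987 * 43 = 300441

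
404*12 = 4848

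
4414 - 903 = 3511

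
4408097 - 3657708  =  750389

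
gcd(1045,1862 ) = 19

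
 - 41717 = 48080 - 89797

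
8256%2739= 39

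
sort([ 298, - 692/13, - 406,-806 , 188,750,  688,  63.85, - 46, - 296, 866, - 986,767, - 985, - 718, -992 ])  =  [-992, - 986, - 985, - 806, - 718, - 406, - 296, - 692/13, - 46,63.85,188,298, 688,750 , 767, 866]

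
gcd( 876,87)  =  3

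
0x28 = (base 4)220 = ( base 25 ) 1f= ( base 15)2a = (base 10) 40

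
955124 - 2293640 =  - 1338516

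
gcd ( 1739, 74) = 37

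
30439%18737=11702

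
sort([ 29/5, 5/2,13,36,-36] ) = [-36, 5/2,29/5, 13, 36]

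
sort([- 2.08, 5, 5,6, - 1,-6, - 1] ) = [ - 6 , - 2.08, - 1, - 1,5, 5,6 ]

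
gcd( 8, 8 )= 8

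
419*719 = 301261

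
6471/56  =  115+ 31/56=115.55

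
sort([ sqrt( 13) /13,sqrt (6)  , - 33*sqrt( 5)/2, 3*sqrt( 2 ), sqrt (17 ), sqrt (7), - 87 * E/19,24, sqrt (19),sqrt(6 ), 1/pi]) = [ - 33*sqrt (5) /2,  -  87 * E/19, sqrt(13) /13, 1/pi,sqrt( 6 ) , sqrt( 6),sqrt( 7),sqrt( 17),  3 * sqrt(2 ),sqrt( 19),24]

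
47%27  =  20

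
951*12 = 11412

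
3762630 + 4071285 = 7833915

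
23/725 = 23/725 =0.03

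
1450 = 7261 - 5811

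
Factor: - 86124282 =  - 2^1*3^1*23^1*624089^1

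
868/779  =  868/779 = 1.11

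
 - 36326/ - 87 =36326/87=417.54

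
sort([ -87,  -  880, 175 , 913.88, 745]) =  [ - 880, - 87,  175, 745, 913.88 ]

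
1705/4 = 426 + 1/4 = 426.25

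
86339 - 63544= 22795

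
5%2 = 1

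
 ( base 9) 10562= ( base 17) 1751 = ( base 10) 7022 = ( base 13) 3272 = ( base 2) 1101101101110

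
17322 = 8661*2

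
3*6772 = 20316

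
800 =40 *20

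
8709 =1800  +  6909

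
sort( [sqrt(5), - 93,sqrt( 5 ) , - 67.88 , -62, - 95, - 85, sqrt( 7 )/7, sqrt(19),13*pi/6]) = [-95,  -  93, - 85, - 67.88 , - 62, sqrt( 7)/7, sqrt(5), sqrt (5), sqrt( 19), 13*pi/6 ] 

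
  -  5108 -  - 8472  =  3364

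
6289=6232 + 57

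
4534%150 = 34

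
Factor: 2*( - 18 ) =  - 2^2*3^2 =- 36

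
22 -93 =  -  71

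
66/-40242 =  - 1 + 6696/6707 =-0.00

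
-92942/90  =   - 1033 + 14/45 = -  1032.69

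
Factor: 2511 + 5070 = 7581 = 3^1*7^1*19^2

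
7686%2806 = 2074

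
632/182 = 316/91  =  3.47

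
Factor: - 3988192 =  - 2^5*13^1 * 9587^1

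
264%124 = 16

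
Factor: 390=2^1 * 3^1 * 5^1 * 13^1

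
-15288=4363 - 19651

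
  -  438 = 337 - 775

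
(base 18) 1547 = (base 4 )1311223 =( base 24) D1J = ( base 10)7531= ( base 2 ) 1110101101011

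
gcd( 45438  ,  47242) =2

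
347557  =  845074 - 497517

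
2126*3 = 6378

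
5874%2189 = 1496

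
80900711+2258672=83159383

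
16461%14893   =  1568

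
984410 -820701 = 163709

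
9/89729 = 9/89729= 0.00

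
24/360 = 1/15 = 0.07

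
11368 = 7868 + 3500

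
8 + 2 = 10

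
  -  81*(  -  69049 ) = 5592969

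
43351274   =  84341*514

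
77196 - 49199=27997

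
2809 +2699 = 5508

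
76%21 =13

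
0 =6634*0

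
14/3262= 1/233= 0.00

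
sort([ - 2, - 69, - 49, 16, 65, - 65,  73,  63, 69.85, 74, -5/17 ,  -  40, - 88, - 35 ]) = [ - 88, - 69 , - 65 , - 49, - 40, - 35, - 2,-5/17,  16, 63,65, 69.85, 73,74]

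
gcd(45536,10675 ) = 1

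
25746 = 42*613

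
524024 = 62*8452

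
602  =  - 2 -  - 604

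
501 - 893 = -392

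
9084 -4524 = 4560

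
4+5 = 9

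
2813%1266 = 281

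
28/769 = 28/769 = 0.04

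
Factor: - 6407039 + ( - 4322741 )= - 10729780 =- 2^2*5^1*  79^1*6791^1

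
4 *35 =140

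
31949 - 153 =31796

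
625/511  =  625/511 = 1.22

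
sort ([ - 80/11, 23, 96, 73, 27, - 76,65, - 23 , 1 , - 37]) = [-76, - 37,- 23, - 80/11, 1, 23,27, 65,73, 96]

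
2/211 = 2/211 = 0.01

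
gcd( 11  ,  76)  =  1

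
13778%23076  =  13778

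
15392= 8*1924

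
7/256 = 7/256 = 0.03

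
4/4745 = 4/4745 = 0.00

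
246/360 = 41/60 = 0.68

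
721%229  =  34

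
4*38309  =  153236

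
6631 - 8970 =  - 2339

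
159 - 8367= - 8208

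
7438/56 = 3719/28=132.82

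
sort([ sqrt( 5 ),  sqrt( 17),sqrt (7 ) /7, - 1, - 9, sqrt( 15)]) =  [ - 9, - 1,sqrt(7 )/7,sqrt( 5),sqrt( 15),sqrt( 17)] 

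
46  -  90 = - 44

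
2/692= 1/346 = 0.00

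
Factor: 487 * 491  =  239117 =487^1*491^1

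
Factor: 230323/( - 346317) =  - 3^(-1)*139^1*241^(- 1) * 479^( - 1)*1657^1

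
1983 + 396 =2379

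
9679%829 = 560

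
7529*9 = 67761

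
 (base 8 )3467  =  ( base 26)2J1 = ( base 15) 832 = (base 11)142a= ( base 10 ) 1847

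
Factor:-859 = - 859^1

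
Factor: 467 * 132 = 2^2 * 3^1*11^1 *467^1 = 61644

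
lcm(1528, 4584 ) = 4584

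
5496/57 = 96 + 8/19 = 96.42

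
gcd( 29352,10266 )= 6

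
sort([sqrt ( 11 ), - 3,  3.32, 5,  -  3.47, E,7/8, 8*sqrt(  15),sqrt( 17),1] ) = [ - 3.47,-3, 7/8,1, E,sqrt(11 ),3.32,sqrt(17), 5,8*sqrt( 15) ] 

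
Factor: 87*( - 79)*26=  - 178698 = - 2^1*3^1*13^1*29^1*79^1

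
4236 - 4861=-625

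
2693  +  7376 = 10069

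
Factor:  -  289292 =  - 2^2 * 31^1  *2333^1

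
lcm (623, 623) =623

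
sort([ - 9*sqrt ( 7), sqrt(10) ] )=[ - 9 *sqrt( 7),sqrt ( 10)]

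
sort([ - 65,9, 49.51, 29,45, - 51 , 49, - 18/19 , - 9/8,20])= [-65, - 51 ,-9/8,-18/19,9,  20, 29, 45, 49 , 49.51 ]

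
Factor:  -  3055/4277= - 5/7=-5^1*7^( - 1 ) 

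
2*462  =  924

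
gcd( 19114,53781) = 1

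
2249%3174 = 2249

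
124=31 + 93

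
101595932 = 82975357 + 18620575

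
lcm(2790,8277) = 248310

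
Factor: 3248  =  2^4* 7^1*29^1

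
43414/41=43414/41 = 1058.88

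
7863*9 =70767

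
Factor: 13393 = 59^1*227^1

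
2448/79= 30+78/79 = 30.99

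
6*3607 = 21642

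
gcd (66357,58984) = 7373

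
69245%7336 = 3221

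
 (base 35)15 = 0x28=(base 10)40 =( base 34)16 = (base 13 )31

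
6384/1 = 6384 = 6384.00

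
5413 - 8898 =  - 3485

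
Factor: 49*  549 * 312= 8393112 = 2^3 * 3^3*7^2*13^1*61^1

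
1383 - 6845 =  - 5462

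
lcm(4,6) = 12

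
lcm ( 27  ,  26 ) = 702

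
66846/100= 668+23/50 = 668.46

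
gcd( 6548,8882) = 2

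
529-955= - 426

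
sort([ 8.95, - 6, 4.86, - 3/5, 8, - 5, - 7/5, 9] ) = [ - 6,  -  5, - 7/5, - 3/5, 4.86, 8, 8.95,9]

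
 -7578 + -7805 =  - 15383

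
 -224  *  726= - 162624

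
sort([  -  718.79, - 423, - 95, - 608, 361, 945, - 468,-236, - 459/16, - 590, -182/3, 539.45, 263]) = [ - 718.79,-608, - 590 ,  -  468, - 423,-236, - 95, - 182/3, - 459/16,263, 361, 539.45, 945] 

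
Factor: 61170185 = 5^1*127^1 * 96331^1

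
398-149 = 249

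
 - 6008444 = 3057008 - 9065452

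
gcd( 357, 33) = 3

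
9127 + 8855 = 17982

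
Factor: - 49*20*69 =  - 67620 = - 2^2*3^1 * 5^1*7^2*23^1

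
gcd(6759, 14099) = 1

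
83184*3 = 249552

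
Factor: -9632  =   - 2^5*7^1*43^1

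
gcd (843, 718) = 1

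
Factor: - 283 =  - 283^1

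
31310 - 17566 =13744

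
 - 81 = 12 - 93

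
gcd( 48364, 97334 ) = 2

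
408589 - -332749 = 741338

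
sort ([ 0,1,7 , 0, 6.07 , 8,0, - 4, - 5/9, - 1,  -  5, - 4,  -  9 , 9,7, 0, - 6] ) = [- 9, - 6,-5 , - 4, - 4,- 1,  -  5/9,0 , 0,0,0, 1, 6.07,  7,7, 8, 9 ]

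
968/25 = 968/25 = 38.72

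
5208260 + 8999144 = 14207404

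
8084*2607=21074988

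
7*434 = 3038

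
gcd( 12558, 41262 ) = 1794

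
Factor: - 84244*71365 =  - 6012073060 = - 2^2*5^1*7^1*2039^1*21061^1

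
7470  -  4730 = 2740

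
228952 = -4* ( -57238)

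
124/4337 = 124/4337 = 0.03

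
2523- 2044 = 479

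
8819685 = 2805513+6014172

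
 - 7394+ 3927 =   -  3467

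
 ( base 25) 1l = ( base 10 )46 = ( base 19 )28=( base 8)56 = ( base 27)1j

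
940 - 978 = - 38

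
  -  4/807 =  - 1 + 803/807 = -0.00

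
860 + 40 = 900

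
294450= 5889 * 50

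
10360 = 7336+3024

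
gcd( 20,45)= 5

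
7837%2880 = 2077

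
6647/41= 6647/41= 162.12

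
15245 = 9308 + 5937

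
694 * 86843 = 60269042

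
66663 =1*66663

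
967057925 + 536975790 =1504033715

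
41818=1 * 41818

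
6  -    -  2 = 8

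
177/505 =177/505= 0.35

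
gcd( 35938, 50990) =2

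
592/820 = 148/205 = 0.72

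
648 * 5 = 3240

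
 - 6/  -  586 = 3/293 = 0.01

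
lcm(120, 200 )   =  600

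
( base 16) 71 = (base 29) 3Q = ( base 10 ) 113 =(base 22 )53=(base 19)5i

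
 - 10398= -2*5199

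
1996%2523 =1996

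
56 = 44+12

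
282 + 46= 328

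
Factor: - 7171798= - 2^1*43^1*89^1*937^1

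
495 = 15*33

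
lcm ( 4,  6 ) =12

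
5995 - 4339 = 1656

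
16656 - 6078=10578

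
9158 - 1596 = 7562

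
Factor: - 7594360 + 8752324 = 2^2*3^1*96497^1 = 1157964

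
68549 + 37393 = 105942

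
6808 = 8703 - 1895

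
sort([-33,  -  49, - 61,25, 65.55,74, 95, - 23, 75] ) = [ - 61,- 49,-33, - 23, 25, 65.55, 74, 75,95]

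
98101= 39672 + 58429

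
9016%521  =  159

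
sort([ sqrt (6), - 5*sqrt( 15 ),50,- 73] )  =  [ - 73, - 5*sqrt(15),sqrt( 6),50] 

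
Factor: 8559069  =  3^1*31^1 * 92033^1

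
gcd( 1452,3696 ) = 132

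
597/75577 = 597/75577 = 0.01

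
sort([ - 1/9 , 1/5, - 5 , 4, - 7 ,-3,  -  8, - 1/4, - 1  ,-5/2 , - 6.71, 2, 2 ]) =[ - 8,  -  7 ,-6.71, - 5,-3, - 5/2,-1,- 1/4,-1/9, 1/5, 2, 2,4]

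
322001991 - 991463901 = -669461910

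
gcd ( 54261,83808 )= 9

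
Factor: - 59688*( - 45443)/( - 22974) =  - 452066964/3829 =- 2^2*3^1*7^( - 1 )*29^1*547^ ( - 1)*829^1*1567^1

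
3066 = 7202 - 4136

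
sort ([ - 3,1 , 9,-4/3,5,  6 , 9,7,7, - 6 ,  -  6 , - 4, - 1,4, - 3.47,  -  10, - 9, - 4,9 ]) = [ - 10, - 9, -6, - 6 , - 4,  -  4, - 3.47 ,-3,  -  4/3, - 1, 1,4, 5,6,7,7,9, 9 , 9]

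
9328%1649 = 1083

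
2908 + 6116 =9024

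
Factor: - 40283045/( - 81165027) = 3^( - 1 )*5^1*11^1 * 43^1*521^(-1) * 17033^1*51929^( - 1) 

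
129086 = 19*6794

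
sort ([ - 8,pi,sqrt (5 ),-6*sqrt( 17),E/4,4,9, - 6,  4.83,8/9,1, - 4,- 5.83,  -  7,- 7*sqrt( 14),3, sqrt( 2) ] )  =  [ - 7*sqrt(14),-6*sqrt(17), - 8,  -  7, -6,- 5.83, - 4,E/4,8/9,1, sqrt( 2 ), sqrt( 5),3,pi,4, 4.83,9 ]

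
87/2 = 43 + 1/2 =43.50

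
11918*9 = 107262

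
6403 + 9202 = 15605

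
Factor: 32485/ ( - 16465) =  -  37^ ( - 1 )*73^1 = -73/37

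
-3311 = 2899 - 6210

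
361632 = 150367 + 211265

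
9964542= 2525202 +7439340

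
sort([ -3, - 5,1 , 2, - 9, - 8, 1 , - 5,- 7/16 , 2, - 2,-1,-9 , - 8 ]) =[ - 9, - 9, - 8 ,  -  8,  -  5,-5, - 3, - 2 , - 1, - 7/16, 1, 1,  2,2]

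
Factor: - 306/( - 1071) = 2^1*7^( - 1) = 2/7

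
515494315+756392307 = 1271886622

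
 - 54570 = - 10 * 5457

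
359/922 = 359/922=   0.39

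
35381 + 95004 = 130385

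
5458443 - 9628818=  -  4170375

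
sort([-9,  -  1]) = [- 9, - 1 ] 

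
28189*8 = 225512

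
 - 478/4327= - 1 + 3849/4327= - 0.11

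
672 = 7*96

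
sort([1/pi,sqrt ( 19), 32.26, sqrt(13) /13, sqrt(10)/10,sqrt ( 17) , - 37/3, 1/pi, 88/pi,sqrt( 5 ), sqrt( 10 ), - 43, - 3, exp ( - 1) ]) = [ - 43 , - 37/3, - 3,sqrt(13)/13, sqrt(10)/10, 1/pi,1/pi, exp( - 1), sqrt(5),sqrt( 10 ), sqrt( 17 ), sqrt(19), 88/pi, 32.26]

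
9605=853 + 8752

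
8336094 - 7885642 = 450452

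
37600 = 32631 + 4969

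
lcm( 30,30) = 30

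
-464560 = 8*( - 58070)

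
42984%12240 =6264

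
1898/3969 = 1898/3969  =  0.48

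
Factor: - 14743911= - 3^1*7^1*13^1*53^1 * 1019^1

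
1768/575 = 3 + 43/575 =3.07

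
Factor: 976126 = 2^1*449^1*  1087^1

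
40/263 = 40/263 =0.15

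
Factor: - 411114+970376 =2^1*11^2*2311^1 = 559262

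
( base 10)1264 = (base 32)17G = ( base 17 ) 466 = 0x4f0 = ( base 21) 2i4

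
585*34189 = 20000565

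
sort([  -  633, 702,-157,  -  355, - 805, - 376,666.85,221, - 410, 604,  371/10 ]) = [- 805, - 633, - 410,- 376, - 355,  -  157 , 371/10,221, 604,666.85,702] 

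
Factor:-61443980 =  - 2^2*5^1*13^1*236323^1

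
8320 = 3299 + 5021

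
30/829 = 30/829 = 0.04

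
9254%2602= 1448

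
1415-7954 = -6539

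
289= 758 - 469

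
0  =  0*940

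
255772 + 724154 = 979926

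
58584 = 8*7323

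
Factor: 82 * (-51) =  - 2^1*3^1 * 17^1 *41^1 = -4182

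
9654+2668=12322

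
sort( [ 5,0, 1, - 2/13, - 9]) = [  -  9,- 2/13,  0, 1,  5 ]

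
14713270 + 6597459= 21310729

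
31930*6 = 191580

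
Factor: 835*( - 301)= - 5^1*7^1 * 43^1*167^1 = - 251335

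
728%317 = 94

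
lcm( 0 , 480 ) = 0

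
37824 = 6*6304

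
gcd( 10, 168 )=2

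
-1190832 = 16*( - 74427 ) 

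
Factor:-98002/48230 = - 5^(-1)*7^( - 1) * 13^( - 1)*19^1*53^( - 1)*2579^1 = - 49001/24115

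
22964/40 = 574  +  1/10 = 574.10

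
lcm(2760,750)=69000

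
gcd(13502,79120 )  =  86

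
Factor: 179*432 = 2^4*3^3*179^1 = 77328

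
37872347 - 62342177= - 24469830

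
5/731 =5/731 = 0.01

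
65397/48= 21799/16 = 1362.44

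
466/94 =4 + 45/47  =  4.96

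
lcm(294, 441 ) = 882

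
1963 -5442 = -3479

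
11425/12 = 952 + 1/12=952.08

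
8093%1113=302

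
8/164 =2/41 = 0.05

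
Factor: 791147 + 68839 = 859986 = 2^1*3^2 * 47777^1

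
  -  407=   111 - 518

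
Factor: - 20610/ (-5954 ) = 45/13= 3^2*5^1*13^ (-1) 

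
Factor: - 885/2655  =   - 3^( -1)= - 1/3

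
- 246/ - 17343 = 2/141=0.01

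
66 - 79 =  - 13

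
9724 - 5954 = 3770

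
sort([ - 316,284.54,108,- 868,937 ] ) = [-868, - 316, 108,284.54, 937]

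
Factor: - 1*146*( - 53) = 7738  =  2^1 * 53^1*73^1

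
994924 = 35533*28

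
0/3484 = 0 = 0.00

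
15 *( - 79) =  - 1185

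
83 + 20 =103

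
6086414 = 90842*67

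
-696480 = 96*( - 7255)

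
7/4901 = 7/4901 = 0.00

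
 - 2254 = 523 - 2777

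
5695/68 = 83 + 3/4 = 83.75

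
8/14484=2/3621 =0.00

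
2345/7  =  335 = 335.00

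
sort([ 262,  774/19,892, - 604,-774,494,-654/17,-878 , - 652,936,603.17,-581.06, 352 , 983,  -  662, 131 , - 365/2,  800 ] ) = [  -  878 ,-774, - 662,-652,  -  604, - 581.06,- 365/2,-654/17,774/19 , 131, 262,352,494,603.17 , 800, 892,936  ,  983 ] 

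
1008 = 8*126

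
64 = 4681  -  4617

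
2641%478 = 251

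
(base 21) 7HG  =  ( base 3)11202011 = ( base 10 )3460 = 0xD84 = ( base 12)2004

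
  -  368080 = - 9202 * 40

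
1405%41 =11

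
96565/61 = 1583 + 2/61 = 1583.03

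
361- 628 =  - 267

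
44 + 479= 523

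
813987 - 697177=116810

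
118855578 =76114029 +42741549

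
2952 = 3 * 984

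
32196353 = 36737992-4541639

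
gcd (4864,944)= 16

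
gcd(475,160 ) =5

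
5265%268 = 173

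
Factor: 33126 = 2^1*3^1*5521^1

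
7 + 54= 61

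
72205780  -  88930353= -16724573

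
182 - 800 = - 618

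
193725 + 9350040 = 9543765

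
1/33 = 1/33  =  0.03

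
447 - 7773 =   -  7326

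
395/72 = 395/72 = 5.49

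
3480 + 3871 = 7351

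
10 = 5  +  5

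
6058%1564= 1366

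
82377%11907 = 10935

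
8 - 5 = 3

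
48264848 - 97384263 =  - 49119415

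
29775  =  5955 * 5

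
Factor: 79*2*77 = 12166 = 2^1*7^1 * 11^1*79^1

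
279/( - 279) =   -  1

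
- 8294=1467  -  9761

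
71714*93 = 6669402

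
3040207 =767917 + 2272290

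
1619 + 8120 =9739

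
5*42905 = 214525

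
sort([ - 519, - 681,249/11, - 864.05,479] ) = [ - 864.05, - 681, - 519, 249/11,479]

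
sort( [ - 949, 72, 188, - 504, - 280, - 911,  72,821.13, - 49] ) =[ - 949, - 911, - 504 , - 280 , - 49,72, 72, 188,  821.13] 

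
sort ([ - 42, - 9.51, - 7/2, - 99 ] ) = [ - 99, - 42, - 9.51,-7/2]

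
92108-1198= 90910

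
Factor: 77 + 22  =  3^2*11^1 = 99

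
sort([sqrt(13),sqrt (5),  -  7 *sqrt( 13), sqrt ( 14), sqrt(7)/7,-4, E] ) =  [ - 7*sqrt(  13 ), - 4, sqrt( 7 )/7, sqrt ( 5),E, sqrt( 13 ),sqrt( 14 ) ]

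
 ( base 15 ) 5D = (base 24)3g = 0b1011000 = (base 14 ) 64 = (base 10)88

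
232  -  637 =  - 405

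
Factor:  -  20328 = - 2^3*3^1*7^1 *11^2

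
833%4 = 1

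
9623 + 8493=18116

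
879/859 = 1 + 20/859 = 1.02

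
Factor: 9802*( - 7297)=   -  2^1*13^2*29^1*7297^1 = - 71525194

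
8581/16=8581/16   =  536.31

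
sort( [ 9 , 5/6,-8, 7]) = [ - 8, 5/6,7, 9] 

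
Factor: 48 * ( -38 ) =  - 1824 = - 2^5*3^1*19^1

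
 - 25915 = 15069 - 40984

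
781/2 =781/2 = 390.50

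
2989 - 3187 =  - 198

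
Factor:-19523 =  - 7^1 * 2789^1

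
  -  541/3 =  - 541/3   =  -  180.33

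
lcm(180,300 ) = 900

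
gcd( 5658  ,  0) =5658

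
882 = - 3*(  -  294 )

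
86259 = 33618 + 52641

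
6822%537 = 378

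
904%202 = 96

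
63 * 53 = 3339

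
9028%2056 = 804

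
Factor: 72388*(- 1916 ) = -2^4 * 479^1*18097^1 = - 138695408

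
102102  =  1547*66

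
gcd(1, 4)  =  1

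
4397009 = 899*4891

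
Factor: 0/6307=0^1 = 0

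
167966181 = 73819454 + 94146727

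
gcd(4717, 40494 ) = 1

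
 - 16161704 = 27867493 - 44029197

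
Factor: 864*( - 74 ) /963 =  - 2^6 * 3^1*37^1*107^( - 1) = - 7104/107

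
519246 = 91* 5706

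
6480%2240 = 2000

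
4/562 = 2/281 = 0.01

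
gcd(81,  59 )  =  1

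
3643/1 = 3643 = 3643.00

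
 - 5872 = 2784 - 8656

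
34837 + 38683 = 73520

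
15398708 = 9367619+6031089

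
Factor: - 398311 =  - 398311^1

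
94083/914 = 94083/914 = 102.94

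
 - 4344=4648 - 8992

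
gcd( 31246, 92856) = 2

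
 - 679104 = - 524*1296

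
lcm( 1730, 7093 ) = 70930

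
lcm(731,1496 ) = 64328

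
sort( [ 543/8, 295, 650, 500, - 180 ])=[ - 180,  543/8,295,500,650 ] 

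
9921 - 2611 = 7310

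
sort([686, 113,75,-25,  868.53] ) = [ - 25, 75, 113, 686, 868.53 ] 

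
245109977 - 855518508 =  - 610408531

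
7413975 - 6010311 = 1403664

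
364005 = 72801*5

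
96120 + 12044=108164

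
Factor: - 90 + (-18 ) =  - 108 = -2^2 *3^3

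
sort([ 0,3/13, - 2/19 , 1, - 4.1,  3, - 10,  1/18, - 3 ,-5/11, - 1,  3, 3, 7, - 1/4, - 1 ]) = [ - 10, - 4.1, - 3, - 1 , - 1 , - 5/11, - 1/4, - 2/19, 0,1/18, 3/13,1,  3, 3,3 , 7 ]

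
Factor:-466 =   -  2^1*233^1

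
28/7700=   1/275 = 0.00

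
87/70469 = 87/70469 = 0.00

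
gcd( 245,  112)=7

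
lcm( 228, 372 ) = 7068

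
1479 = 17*87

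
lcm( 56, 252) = 504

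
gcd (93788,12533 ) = 1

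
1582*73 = 115486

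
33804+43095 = 76899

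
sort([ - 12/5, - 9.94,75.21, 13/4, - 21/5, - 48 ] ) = [ - 48, - 9.94, - 21/5, - 12/5, 13/4 , 75.21 ] 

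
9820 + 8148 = 17968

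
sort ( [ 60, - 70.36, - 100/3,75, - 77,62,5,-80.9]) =[ - 80.9, - 77, - 70.36, - 100/3,5,60,62,75] 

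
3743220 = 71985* 52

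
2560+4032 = 6592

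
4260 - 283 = 3977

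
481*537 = 258297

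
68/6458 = 34/3229 = 0.01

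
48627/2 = 48627/2= 24313.50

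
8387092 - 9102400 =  - 715308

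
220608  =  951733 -731125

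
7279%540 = 259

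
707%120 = 107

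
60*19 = 1140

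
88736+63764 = 152500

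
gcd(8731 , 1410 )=1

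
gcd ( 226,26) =2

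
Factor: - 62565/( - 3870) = 97/6 = 2^(-1 ) * 3^(-1)*97^1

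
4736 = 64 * 74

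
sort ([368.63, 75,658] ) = [ 75,368.63,  658]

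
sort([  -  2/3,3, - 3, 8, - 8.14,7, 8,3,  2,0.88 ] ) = [ - 8.14, - 3,-2/3,0.88,2 , 3,3, 7,8 , 8 ] 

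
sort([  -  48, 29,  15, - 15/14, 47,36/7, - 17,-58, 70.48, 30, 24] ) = [ - 58,-48 , - 17, - 15/14, 36/7, 15, 24, 29,30,47, 70.48]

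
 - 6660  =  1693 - 8353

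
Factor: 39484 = 2^2*9871^1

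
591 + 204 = 795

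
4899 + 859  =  5758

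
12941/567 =12941/567=22.82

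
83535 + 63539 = 147074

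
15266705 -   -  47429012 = 62695717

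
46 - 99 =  - 53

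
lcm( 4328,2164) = 4328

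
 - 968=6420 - 7388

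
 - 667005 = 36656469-37323474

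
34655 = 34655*1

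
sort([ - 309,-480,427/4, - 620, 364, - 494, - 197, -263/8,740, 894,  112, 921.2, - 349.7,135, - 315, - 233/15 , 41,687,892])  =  [ - 620, - 494, - 480, - 349.7, - 315 , - 309, - 197,-263/8, - 233/15,41,427/4,112, 135,364,687, 740, 892,894,921.2]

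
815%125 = 65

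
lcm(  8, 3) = 24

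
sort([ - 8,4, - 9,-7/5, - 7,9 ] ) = [ - 9, - 8, - 7, - 7/5,4, 9 ] 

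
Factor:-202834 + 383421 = 11^1*16417^1 = 180587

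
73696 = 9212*8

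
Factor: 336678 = 2^1*3^1  *  56113^1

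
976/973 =976/973  =  1.00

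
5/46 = 5/46 = 0.11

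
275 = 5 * 55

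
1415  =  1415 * 1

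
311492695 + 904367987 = 1215860682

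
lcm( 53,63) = 3339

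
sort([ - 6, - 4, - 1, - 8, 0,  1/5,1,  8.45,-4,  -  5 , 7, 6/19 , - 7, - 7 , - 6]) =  [  -  8, - 7, - 7,-6, -6, - 5  , - 4,-4  , - 1, 0,1/5,6/19,  1, 7,8.45] 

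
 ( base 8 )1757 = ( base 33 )UH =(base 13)5c6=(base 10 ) 1007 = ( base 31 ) 11F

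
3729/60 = 62 + 3/20= 62.15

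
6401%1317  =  1133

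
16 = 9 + 7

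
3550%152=54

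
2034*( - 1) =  - 2034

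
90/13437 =10/1493=0.01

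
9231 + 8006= 17237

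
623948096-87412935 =536535161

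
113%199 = 113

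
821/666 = 1 + 155/666 = 1.23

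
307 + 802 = 1109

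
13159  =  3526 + 9633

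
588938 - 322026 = 266912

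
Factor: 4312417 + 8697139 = 13009556=2^2*7^1*17^1*151^1*181^1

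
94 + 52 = 146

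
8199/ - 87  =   - 2733/29 = - 94.24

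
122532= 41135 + 81397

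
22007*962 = 21170734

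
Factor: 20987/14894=2^( - 1)*11^( - 1)*31^1= 31/22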